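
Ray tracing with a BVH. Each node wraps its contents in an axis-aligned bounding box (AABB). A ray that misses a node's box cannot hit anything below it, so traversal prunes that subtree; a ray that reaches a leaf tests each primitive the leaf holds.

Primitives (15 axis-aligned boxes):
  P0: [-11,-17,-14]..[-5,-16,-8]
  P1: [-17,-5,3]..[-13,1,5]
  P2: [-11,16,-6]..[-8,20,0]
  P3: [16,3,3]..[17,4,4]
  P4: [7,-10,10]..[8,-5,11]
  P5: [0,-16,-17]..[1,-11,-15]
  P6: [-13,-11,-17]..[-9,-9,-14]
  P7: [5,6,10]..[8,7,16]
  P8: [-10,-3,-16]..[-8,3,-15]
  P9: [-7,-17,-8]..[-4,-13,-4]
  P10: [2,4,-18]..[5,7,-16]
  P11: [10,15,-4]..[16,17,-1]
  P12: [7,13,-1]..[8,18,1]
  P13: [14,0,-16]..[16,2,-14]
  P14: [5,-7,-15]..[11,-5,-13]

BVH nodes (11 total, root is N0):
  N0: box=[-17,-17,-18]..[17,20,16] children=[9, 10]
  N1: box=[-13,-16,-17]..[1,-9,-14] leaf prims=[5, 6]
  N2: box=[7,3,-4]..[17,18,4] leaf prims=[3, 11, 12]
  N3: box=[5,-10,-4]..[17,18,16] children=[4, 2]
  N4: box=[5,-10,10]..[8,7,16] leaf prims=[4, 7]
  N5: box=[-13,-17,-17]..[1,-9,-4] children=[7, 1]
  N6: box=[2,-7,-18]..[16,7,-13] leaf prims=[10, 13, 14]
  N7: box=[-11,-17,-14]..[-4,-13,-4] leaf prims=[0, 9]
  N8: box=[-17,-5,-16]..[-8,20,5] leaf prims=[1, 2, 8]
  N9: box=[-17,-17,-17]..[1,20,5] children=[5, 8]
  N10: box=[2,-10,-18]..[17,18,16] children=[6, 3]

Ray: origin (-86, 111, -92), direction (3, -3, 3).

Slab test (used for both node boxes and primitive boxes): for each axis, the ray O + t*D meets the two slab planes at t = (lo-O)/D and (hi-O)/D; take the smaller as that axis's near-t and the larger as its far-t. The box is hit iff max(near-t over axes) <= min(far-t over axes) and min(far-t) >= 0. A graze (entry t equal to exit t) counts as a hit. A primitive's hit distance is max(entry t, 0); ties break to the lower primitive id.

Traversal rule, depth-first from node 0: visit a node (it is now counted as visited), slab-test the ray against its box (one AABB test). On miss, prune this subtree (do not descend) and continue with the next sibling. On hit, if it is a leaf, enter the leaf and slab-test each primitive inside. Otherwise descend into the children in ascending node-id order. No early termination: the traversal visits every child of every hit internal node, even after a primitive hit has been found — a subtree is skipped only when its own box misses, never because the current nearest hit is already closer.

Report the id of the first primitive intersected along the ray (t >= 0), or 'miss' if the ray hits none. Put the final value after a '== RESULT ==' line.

Walk:
N0 x:[23,103/3] y:[91/3,128/3] z:[74/3,36] -> hit [91/3,103/3], descend [9, 10]
  N9 x:[23,29] y:[91/3,128/3] z:[25,97/3] -> miss, prune
  N10 x:[88/3,103/3] y:[31,121/3] z:[74/3,36] -> hit [31,103/3], descend [3, 6]
    N3 x:[91/3,103/3] y:[31,121/3] z:[88/3,36] -> hit [31,103/3], descend [2, 4]
      N2 x:[31,103/3] y:[31,36] z:[88/3,32] -> hit [31,32] leaf, test {P3(miss), P11(miss), P12@t=31}
      N4 x:[91/3,94/3] y:[104/3,121/3] z:[34,36] -> miss, prune
    N6 x:[88/3,34] y:[104/3,118/3] z:[74/3,79/3] -> miss, prune

order=[0, 9, 10, 3, 2, 4, 6]  |boxes|=7  |leaves|=1  hit=P12

== RESULT ==
12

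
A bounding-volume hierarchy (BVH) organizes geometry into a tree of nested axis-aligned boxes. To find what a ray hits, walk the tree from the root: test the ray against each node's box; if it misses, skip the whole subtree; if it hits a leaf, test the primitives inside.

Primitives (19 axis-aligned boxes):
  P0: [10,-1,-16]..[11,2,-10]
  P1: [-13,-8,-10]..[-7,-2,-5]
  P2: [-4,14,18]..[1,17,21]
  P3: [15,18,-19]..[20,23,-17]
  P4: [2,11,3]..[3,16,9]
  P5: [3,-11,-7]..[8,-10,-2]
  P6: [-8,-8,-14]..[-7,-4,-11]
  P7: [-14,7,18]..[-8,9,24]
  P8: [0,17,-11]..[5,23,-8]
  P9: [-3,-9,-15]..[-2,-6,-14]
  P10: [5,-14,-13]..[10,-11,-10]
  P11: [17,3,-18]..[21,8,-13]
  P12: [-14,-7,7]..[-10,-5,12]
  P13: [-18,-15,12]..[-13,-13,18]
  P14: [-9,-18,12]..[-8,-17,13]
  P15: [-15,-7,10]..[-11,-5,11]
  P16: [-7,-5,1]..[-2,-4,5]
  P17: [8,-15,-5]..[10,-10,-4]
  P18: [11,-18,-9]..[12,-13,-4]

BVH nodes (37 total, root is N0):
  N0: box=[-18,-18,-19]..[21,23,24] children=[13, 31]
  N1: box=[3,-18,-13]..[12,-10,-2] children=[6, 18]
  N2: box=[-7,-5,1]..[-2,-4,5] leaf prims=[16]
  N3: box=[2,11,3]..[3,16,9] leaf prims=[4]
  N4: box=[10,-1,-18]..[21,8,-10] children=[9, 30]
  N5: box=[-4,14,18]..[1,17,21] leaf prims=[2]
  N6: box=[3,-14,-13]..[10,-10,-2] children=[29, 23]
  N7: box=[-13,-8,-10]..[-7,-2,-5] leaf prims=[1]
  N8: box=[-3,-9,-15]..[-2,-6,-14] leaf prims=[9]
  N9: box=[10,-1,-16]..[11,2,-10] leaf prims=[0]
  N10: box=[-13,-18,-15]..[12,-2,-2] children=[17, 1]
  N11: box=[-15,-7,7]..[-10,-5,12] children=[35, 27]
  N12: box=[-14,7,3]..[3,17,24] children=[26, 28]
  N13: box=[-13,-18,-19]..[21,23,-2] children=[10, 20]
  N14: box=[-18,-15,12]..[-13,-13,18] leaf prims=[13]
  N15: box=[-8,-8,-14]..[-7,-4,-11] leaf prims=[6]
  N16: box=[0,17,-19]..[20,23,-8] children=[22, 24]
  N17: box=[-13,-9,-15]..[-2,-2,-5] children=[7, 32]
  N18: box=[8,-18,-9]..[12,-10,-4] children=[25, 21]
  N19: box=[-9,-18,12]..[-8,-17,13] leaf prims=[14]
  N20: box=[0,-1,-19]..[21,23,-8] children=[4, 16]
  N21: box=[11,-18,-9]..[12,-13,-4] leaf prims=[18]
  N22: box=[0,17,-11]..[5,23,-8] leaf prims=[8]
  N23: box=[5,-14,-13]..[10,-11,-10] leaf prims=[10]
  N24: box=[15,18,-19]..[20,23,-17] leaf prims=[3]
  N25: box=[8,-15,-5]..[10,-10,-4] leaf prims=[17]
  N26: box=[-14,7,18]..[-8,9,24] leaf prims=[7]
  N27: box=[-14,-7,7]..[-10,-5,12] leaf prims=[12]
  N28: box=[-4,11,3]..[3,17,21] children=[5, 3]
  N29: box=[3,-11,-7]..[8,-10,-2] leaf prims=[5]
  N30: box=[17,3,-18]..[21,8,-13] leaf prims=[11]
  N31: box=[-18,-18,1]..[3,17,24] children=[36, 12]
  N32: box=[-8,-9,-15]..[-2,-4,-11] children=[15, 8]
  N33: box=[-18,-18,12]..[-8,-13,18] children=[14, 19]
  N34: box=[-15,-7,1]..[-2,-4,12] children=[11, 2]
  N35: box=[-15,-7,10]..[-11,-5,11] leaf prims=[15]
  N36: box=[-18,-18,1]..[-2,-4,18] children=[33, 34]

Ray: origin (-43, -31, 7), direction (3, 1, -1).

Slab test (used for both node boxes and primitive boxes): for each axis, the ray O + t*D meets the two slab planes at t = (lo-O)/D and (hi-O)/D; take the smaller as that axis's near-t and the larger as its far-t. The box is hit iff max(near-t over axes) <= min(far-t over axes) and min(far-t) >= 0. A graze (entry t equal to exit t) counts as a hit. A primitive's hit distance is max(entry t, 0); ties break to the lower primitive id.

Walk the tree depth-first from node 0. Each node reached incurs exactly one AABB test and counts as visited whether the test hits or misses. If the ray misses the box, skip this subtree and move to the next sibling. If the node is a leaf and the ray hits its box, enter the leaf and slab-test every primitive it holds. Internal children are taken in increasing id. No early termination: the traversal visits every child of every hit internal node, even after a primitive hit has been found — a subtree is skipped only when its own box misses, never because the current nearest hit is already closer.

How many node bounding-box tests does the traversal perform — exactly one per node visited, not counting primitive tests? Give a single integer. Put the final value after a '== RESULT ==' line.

Walk:
N0 x:[25/3,64/3] y:[13,54] z:[-17,26] -> hit [13,64/3], descend [13, 31]
  N13 x:[10,64/3] y:[13,54] z:[9,26] -> hit [13,64/3], descend [10, 20]
    N10 x:[10,55/3] y:[13,29] z:[9,22] -> hit [13,55/3], descend [1, 17]
      N1 x:[46/3,55/3] y:[13,21] z:[9,20] -> hit [46/3,55/3], descend [6, 18]
        N6 x:[46/3,53/3] y:[17,21] z:[9,20] -> hit [17,53/3], descend [23, 29]
          N23 x:[16,53/3] y:[17,20] z:[17,20] -> hit [17,53/3] leaf, test {P10@t=17}
          N29 x:[46/3,17] y:[20,21] z:[9,14] -> miss, prune
        N18 x:[17,55/3] y:[13,21] z:[11,16] -> miss, prune
      N17 x:[10,41/3] y:[22,29] z:[12,22] -> miss, prune
    N20 x:[43/3,64/3] y:[30,54] z:[15,26] -> miss, prune
  N31 x:[25/3,46/3] y:[13,48] z:[-17,6] -> miss, prune

order=[0, 13, 10, 1, 6, 23, 29, 18, 17, 20, 31]  |boxes|=11  |leaves|=1  hit=P10

== RESULT ==
11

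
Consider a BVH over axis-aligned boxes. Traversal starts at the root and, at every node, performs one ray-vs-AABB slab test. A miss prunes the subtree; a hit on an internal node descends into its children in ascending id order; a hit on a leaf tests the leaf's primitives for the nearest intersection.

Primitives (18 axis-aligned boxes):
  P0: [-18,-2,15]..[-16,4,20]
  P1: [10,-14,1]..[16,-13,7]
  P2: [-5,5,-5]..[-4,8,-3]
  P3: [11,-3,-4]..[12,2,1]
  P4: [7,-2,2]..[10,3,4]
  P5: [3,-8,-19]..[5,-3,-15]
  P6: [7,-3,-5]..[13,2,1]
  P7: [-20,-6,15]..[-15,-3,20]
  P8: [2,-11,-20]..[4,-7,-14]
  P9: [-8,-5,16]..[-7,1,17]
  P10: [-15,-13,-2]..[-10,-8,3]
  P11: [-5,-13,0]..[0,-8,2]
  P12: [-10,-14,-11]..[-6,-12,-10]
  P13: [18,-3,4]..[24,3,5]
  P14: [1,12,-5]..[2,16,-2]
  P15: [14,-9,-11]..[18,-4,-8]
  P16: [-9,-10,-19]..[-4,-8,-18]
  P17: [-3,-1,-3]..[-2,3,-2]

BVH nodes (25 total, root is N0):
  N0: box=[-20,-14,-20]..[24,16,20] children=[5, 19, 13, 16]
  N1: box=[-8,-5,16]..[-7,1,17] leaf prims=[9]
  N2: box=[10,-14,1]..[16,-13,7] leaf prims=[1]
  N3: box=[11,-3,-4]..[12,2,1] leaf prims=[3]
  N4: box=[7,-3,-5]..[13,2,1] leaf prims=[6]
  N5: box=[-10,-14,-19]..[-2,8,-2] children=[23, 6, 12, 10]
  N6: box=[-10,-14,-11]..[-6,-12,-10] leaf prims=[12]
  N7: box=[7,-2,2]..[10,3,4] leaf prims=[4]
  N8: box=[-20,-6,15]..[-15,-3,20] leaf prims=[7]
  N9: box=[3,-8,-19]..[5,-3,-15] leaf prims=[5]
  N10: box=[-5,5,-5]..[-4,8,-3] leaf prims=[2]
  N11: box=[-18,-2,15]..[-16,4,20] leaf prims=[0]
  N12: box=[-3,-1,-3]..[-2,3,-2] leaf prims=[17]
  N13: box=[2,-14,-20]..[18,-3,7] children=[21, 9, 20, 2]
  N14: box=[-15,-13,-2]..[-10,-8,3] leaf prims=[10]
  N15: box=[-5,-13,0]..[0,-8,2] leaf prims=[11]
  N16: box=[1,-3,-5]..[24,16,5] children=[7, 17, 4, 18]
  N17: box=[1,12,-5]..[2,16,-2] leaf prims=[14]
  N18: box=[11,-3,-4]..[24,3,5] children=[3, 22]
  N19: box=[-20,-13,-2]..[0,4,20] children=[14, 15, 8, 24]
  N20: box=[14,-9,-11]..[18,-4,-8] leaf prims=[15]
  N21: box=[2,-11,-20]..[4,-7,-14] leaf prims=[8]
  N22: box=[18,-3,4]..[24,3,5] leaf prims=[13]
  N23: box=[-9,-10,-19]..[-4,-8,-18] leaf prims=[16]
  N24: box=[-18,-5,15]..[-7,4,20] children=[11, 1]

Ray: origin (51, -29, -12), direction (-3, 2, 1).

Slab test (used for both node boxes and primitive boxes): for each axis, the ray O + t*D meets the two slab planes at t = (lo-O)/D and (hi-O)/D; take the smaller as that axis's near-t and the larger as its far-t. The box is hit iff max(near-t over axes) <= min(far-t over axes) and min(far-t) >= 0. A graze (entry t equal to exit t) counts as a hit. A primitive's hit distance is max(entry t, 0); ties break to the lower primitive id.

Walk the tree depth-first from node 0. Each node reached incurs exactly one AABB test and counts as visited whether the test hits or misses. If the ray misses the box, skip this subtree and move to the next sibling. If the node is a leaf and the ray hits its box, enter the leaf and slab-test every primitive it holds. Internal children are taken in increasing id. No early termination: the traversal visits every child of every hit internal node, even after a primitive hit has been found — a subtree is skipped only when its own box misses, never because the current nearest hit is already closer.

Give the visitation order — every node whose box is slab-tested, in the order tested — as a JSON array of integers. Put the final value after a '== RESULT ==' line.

Traverse from the root:
N0 x:[9,71/3] y:[15/2,45/2] z:[-8,32] -> hit [9,45/2], descend [5, 13, 16, 19]
  N5 x:[53/3,61/3] y:[15/2,37/2] z:[-7,10] -> miss, prune
  N13 x:[11,49/3] y:[15/2,13] z:[-8,19] -> hit [11,13], descend [2, 9, 20, 21]
    N2 x:[35/3,41/3] y:[15/2,8] z:[13,19] -> miss, prune
    N9 x:[46/3,16] y:[21/2,13] z:[-7,-3] -> miss, prune
    N20 x:[11,37/3] y:[10,25/2] z:[1,4] -> miss, prune
    N21 x:[47/3,49/3] y:[9,11] z:[-8,-2] -> miss, prune
  N16 x:[9,50/3] y:[13,45/2] z:[7,17] -> hit [13,50/3], descend [4, 7, 17, 18]
    N4 x:[38/3,44/3] y:[13,31/2] z:[7,13] -> hit [13,13] leaf, test {P6@t=13}
    N7 x:[41/3,44/3] y:[27/2,16] z:[14,16] -> hit [14,44/3] leaf, test {P4@t=14}
    N17 x:[49/3,50/3] y:[41/2,45/2] z:[7,10] -> miss, prune
    N18 x:[9,40/3] y:[13,16] z:[8,17] -> hit [13,40/3], descend [3, 22]
      N3 x:[13,40/3] y:[13,31/2] z:[8,13] -> hit [13,13] leaf, test {P3@t=13}
      N22 x:[9,11] y:[13,16] z:[16,17] -> miss, prune
  N19 x:[17,71/3] y:[8,33/2] z:[10,32] -> miss, prune

15 AABB tests over nodes [0, 5, 13, 2, 9, 20, 21, 16, 4, 7, 17, 18, 3, 22, 19]; 3 leaves entered; closest P3.

== RESULT ==
[0, 5, 13, 2, 9, 20, 21, 16, 4, 7, 17, 18, 3, 22, 19]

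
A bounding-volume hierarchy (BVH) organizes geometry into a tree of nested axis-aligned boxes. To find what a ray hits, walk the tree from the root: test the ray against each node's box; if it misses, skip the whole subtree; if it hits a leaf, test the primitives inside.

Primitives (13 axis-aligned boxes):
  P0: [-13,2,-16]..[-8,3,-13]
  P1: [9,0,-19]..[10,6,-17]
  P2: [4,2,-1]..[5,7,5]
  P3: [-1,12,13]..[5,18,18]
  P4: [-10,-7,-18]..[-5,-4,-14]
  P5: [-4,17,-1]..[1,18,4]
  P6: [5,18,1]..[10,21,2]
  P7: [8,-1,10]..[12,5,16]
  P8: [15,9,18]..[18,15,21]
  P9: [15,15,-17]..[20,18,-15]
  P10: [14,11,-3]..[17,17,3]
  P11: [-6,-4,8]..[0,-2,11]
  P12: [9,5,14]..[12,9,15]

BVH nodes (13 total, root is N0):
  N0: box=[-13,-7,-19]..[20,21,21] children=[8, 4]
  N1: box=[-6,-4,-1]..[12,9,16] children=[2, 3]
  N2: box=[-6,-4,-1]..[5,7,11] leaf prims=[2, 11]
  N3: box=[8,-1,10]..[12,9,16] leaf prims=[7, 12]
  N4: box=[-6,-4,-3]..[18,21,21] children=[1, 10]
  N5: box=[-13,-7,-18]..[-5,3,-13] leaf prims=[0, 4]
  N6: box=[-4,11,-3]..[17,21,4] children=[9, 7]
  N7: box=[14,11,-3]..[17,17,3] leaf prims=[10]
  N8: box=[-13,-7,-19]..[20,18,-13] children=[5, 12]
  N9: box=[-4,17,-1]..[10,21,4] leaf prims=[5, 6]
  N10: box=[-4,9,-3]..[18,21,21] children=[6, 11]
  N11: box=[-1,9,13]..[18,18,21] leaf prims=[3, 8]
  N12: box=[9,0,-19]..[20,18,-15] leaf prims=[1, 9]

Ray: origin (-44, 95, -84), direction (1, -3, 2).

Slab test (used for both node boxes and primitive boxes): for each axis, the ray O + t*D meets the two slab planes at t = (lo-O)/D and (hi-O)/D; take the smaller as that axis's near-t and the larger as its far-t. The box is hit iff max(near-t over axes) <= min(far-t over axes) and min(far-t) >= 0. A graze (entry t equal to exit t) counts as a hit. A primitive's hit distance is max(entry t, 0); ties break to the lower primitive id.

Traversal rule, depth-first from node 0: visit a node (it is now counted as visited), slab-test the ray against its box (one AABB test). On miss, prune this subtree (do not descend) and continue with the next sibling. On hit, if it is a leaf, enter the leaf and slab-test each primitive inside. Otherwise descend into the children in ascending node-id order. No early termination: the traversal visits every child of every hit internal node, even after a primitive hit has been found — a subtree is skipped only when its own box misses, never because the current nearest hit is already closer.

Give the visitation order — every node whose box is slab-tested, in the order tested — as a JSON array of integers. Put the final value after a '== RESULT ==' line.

Traverse from the root:
N0 x:[31,64] y:[74/3,34] z:[65/2,105/2] -> hit [65/2,34], descend [4, 8]
  N4 x:[38,62] y:[74/3,33] z:[81/2,105/2] -> miss, prune
  N8 x:[31,64] y:[77/3,34] z:[65/2,71/2] -> hit [65/2,34], descend [5, 12]
    N5 x:[31,39] y:[92/3,34] z:[33,71/2] -> hit [33,34] leaf, test {P0(miss), P4@t=34}
    N12 x:[53,64] y:[77/3,95/3] z:[65/2,69/2] -> miss, prune

5 AABB tests over nodes [0, 4, 8, 5, 12]; 1 leaf entered; closest P4.

== RESULT ==
[0, 4, 8, 5, 12]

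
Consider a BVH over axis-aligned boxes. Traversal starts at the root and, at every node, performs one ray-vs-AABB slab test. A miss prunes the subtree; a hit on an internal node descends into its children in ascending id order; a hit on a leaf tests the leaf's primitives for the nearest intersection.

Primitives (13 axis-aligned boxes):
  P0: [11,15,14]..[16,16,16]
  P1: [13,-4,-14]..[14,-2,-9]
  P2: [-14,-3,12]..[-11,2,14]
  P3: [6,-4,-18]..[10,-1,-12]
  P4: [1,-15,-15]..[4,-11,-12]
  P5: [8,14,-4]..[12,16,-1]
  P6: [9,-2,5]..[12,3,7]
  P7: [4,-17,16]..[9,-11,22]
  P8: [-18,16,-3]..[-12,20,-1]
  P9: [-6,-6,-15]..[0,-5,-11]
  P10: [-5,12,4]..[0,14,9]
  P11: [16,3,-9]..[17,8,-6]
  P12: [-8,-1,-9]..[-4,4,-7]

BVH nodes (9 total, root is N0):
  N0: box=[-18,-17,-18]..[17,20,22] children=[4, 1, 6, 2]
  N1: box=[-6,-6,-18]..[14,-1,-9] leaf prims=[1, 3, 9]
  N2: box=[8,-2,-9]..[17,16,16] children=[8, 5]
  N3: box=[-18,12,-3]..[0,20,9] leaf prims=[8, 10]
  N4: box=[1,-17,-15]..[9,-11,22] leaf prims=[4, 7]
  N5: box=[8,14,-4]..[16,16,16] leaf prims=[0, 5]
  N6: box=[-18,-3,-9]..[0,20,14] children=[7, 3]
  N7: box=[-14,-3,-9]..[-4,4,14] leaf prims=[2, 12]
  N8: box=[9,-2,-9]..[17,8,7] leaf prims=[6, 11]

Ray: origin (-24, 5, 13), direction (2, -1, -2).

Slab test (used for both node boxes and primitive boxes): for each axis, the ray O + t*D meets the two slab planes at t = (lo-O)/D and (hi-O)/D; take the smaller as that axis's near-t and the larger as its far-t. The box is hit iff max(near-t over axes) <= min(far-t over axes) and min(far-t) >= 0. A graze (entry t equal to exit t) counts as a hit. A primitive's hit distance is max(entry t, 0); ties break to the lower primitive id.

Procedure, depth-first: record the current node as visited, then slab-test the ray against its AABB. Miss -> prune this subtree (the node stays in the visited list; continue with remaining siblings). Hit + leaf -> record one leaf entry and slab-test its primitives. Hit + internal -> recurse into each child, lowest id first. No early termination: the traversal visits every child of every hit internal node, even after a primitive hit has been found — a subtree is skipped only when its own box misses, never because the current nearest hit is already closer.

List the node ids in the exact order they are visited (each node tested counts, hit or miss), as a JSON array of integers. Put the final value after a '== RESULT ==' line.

Trace the traversal:
N0 x:[3,41/2] y:[-15,22] z:[-9/2,31/2] -> hit [3,31/2], descend [1, 2, 4, 6]
  N1 x:[9,19] y:[6,11] z:[11,31/2] -> hit [11,11] leaf, test {P1(miss), P3(miss), P9(miss)}
  N2 x:[16,41/2] y:[-11,7] z:[-3/2,11] -> miss, prune
  N4 x:[25/2,33/2] y:[16,22] z:[-9/2,14] -> miss, prune
  N6 x:[3,12] y:[-15,8] z:[-1/2,11] -> hit [3,8], descend [3, 7]
    N3 x:[3,12] y:[-15,-7] z:[2,8] -> miss, prune
    N7 x:[5,10] y:[1,8] z:[-1/2,11] -> hit [5,8] leaf, test {P2(miss), P12(miss)}

order=[0, 1, 2, 4, 6, 3, 7]  |boxes|=7  |leaves|=2  hit=miss

== RESULT ==
[0, 1, 2, 4, 6, 3, 7]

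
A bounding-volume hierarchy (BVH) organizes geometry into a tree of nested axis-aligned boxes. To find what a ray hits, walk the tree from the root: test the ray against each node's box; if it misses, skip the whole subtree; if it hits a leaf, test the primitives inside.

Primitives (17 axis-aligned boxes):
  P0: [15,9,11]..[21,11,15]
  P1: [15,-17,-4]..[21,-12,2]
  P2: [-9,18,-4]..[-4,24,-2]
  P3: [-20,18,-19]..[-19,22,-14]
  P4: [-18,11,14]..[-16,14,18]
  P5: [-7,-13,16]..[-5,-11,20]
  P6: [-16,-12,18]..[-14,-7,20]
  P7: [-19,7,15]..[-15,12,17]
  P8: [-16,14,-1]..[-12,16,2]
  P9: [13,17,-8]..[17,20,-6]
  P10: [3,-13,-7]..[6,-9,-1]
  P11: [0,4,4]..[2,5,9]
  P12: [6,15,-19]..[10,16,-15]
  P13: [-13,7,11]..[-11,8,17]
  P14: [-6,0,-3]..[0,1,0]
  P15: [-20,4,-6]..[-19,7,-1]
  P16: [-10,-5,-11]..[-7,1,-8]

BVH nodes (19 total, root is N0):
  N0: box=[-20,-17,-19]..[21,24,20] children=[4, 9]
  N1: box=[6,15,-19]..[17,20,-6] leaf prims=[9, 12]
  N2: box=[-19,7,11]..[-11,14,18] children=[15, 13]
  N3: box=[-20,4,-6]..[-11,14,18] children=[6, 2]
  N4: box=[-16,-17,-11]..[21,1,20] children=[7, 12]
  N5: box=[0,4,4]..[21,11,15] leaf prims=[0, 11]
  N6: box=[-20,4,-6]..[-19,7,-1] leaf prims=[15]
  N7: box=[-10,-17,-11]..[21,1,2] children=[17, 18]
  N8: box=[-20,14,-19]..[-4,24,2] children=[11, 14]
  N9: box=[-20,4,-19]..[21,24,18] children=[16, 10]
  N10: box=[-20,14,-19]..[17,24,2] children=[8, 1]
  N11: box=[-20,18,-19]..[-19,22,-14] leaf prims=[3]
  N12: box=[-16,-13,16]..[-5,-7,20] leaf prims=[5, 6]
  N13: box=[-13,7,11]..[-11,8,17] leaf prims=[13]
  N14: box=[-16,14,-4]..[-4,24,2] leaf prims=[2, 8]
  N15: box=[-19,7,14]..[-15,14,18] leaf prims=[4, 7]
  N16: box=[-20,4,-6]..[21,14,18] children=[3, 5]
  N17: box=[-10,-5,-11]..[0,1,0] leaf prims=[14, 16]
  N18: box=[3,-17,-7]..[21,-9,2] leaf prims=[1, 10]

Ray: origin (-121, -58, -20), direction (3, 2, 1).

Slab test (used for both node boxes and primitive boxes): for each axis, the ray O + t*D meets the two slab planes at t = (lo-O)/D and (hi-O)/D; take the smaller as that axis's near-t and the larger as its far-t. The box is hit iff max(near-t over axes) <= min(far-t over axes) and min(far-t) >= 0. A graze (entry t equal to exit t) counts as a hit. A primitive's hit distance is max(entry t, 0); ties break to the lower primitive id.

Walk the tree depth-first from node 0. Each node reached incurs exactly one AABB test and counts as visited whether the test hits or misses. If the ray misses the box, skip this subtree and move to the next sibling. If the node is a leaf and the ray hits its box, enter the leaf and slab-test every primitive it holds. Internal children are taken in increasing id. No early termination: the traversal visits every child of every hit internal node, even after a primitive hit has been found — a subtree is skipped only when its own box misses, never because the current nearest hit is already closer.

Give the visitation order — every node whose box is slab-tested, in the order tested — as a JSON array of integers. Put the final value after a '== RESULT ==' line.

Trace the traversal:
N0 x:[101/3,142/3] y:[41/2,41] z:[1,40] -> hit [101/3,40], descend [4, 9]
  N4 x:[35,142/3] y:[41/2,59/2] z:[9,40] -> miss, prune
  N9 x:[101/3,142/3] y:[31,41] z:[1,38] -> hit [101/3,38], descend [10, 16]
    N10 x:[101/3,46] y:[36,41] z:[1,22] -> miss, prune
    N16 x:[101/3,142/3] y:[31,36] z:[14,38] -> hit [101/3,36], descend [3, 5]
      N3 x:[101/3,110/3] y:[31,36] z:[14,38] -> hit [101/3,36], descend [2, 6]
        N2 x:[34,110/3] y:[65/2,36] z:[31,38] -> hit [34,36], descend [13, 15]
          N13 x:[36,110/3] y:[65/2,33] z:[31,37] -> miss, prune
          N15 x:[34,106/3] y:[65/2,36] z:[34,38] -> hit [34,106/3] leaf, test {P4@t=69/2, P7@t=35}
        N6 x:[101/3,34] y:[31,65/2] z:[14,19] -> miss, prune
      N5 x:[121/3,142/3] y:[31,69/2] z:[24,35] -> miss, prune

Summary -> nodes [0, 4, 9, 10, 16, 3, 2, 13, 15, 6, 5]; box-tests=11; leaf-entries=1; first=P4

== RESULT ==
[0, 4, 9, 10, 16, 3, 2, 13, 15, 6, 5]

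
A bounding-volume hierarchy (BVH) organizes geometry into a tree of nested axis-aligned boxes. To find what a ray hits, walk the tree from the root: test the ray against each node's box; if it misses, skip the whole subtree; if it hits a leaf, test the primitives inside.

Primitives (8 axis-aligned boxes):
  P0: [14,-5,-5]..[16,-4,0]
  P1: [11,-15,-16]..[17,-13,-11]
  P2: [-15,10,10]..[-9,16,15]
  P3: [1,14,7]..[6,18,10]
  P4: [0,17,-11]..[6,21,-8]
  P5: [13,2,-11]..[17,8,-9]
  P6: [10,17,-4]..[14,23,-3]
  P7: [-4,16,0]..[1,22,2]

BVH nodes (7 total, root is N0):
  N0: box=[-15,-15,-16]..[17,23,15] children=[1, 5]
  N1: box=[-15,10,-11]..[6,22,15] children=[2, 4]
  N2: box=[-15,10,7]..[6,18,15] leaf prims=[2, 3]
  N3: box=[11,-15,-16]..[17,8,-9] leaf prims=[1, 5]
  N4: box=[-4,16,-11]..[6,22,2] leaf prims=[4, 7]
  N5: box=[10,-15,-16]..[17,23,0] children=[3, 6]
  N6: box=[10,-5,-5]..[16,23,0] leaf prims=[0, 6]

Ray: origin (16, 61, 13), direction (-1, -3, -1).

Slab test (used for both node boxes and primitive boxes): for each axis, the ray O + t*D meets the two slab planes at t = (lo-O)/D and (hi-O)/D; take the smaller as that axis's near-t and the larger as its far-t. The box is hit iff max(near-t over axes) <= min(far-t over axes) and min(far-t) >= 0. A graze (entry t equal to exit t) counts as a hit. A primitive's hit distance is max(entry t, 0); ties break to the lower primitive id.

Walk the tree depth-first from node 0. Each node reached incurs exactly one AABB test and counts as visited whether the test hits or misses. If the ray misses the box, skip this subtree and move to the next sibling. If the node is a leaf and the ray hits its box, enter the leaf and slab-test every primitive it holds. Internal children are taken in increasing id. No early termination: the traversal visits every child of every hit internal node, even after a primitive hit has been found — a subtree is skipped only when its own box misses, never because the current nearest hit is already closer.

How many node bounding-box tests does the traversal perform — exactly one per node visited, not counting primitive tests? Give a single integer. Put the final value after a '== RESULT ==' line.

Walk:
N0 x:[-1,31] y:[38/3,76/3] z:[-2,29] -> hit [38/3,76/3], descend [1, 5]
  N1 x:[10,31] y:[13,17] z:[-2,24] -> hit [13,17], descend [2, 4]
    N2 x:[10,31] y:[43/3,17] z:[-2,6] -> miss, prune
    N4 x:[10,20] y:[13,15] z:[11,24] -> hit [13,15] leaf, test {P4(miss), P7(miss)}
  N5 x:[-1,6] y:[38/3,76/3] z:[13,29] -> miss, prune

Visited [0, 1, 2, 4, 5]. Tests: 5 box, 1 leaf. Nearest: miss.

== RESULT ==
5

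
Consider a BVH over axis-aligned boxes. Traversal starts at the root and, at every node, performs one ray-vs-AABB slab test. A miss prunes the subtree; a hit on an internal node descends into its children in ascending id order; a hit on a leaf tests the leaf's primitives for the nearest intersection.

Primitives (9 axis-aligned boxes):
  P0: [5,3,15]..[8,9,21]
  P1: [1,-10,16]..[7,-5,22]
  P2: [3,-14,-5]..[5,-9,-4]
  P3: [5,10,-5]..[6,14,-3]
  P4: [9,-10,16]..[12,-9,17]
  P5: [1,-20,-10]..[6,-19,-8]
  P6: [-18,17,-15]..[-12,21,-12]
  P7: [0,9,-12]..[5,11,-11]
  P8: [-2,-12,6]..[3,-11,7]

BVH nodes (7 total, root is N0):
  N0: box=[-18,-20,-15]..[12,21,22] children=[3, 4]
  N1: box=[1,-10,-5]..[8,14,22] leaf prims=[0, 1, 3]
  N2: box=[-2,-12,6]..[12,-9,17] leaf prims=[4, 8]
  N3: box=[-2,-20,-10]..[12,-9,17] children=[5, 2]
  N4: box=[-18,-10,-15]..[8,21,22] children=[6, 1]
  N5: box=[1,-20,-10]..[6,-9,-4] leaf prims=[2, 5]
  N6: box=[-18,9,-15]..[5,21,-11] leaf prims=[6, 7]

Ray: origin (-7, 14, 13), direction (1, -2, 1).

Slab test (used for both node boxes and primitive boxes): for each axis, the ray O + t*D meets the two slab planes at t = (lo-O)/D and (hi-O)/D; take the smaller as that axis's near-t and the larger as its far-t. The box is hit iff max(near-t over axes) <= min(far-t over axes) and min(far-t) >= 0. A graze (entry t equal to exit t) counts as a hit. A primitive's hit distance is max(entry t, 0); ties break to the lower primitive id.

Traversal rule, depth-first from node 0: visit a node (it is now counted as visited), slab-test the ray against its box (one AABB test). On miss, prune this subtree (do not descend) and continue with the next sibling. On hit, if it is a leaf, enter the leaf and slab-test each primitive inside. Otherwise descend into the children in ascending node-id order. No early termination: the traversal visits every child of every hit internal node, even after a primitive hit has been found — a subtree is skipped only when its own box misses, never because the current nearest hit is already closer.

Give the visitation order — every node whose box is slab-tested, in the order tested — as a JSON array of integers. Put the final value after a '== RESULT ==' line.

Traverse from the root:
N0 x:[-11,19] y:[-7/2,17] z:[-28,9] -> hit [-7/2,9], descend [3, 4]
  N3 x:[5,19] y:[23/2,17] z:[-23,4] -> miss, prune
  N4 x:[-11,15] y:[-7/2,12] z:[-28,9] -> hit [-7/2,9], descend [1, 6]
    N1 x:[8,15] y:[0,12] z:[-18,9] -> hit [8,9] leaf, test {P0(miss), P1(miss), P3(miss)}
    N6 x:[-11,12] y:[-7/2,5/2] z:[-28,-24] -> miss, prune

order=[0, 3, 4, 1, 6]  |boxes|=5  |leaves|=1  hit=miss

== RESULT ==
[0, 3, 4, 1, 6]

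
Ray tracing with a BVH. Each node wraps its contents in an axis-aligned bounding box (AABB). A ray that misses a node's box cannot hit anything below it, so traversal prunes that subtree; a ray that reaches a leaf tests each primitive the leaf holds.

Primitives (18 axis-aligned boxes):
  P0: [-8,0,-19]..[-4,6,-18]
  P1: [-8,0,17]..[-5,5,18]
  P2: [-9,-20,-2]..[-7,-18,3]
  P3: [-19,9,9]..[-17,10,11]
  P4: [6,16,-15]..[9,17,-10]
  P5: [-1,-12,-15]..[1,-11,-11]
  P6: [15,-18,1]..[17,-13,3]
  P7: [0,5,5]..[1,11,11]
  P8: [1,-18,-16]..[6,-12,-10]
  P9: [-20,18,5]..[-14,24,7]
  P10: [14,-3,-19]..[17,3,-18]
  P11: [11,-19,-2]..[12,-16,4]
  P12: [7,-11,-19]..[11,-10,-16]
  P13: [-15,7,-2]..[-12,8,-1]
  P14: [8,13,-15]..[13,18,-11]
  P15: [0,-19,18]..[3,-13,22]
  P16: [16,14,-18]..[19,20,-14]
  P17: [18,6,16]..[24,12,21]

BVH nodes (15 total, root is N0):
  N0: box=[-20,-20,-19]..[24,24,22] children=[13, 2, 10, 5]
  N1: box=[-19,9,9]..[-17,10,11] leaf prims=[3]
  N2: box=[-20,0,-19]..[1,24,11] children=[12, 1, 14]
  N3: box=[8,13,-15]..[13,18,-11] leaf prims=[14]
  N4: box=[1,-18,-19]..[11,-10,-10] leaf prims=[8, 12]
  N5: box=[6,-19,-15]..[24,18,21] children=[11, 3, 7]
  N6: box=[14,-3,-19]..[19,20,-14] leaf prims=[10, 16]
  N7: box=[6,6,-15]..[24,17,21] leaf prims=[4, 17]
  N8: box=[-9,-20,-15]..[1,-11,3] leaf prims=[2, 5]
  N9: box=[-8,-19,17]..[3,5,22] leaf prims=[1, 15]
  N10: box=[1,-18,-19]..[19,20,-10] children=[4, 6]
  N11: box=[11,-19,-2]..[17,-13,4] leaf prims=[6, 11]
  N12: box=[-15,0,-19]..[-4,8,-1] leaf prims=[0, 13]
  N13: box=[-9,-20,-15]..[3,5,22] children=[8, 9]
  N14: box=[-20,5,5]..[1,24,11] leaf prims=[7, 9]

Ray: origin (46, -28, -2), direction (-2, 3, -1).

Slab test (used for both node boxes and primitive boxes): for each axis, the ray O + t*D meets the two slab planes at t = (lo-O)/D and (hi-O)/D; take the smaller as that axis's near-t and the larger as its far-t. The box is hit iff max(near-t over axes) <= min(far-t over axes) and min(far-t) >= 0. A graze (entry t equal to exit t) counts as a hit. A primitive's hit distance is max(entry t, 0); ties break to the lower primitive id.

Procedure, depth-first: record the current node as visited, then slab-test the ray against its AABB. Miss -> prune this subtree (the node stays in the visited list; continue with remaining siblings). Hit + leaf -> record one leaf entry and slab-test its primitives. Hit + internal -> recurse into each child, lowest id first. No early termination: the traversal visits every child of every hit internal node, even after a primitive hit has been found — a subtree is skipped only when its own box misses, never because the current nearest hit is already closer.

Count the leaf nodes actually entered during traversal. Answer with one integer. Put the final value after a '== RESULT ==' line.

Traverse from the root:
N0 x:[11,33] y:[8/3,52/3] z:[-24,17] -> hit [11,17], descend [2, 5, 10, 13]
  N2 x:[45/2,33] y:[28/3,52/3] z:[-13,17] -> miss, prune
  N5 x:[11,20] y:[3,46/3] z:[-23,13] -> hit [11,13], descend [3, 7, 11]
    N3 x:[33/2,19] y:[41/3,46/3] z:[9,13] -> miss, prune
    N7 x:[11,20] y:[34/3,15] z:[-23,13] -> hit [34/3,13] leaf, test {P4(miss), P17(miss)}
    N11 x:[29/2,35/2] y:[3,5] z:[-6,0] -> miss, prune
  N10 x:[27/2,45/2] y:[10/3,16] z:[8,17] -> hit [27/2,16], descend [4, 6]
    N4 x:[35/2,45/2] y:[10/3,6] z:[8,17] -> miss, prune
    N6 x:[27/2,16] y:[25/3,16] z:[12,17] -> hit [27/2,16] leaf, test {P10(miss), P16@t=14}
  N13 x:[43/2,55/2] y:[8/3,11] z:[-24,13] -> miss, prune

Visited [0, 2, 5, 3, 7, 11, 10, 4, 6, 13]. Tests: 10 box, 2 leaf. Nearest: P16.

== RESULT ==
2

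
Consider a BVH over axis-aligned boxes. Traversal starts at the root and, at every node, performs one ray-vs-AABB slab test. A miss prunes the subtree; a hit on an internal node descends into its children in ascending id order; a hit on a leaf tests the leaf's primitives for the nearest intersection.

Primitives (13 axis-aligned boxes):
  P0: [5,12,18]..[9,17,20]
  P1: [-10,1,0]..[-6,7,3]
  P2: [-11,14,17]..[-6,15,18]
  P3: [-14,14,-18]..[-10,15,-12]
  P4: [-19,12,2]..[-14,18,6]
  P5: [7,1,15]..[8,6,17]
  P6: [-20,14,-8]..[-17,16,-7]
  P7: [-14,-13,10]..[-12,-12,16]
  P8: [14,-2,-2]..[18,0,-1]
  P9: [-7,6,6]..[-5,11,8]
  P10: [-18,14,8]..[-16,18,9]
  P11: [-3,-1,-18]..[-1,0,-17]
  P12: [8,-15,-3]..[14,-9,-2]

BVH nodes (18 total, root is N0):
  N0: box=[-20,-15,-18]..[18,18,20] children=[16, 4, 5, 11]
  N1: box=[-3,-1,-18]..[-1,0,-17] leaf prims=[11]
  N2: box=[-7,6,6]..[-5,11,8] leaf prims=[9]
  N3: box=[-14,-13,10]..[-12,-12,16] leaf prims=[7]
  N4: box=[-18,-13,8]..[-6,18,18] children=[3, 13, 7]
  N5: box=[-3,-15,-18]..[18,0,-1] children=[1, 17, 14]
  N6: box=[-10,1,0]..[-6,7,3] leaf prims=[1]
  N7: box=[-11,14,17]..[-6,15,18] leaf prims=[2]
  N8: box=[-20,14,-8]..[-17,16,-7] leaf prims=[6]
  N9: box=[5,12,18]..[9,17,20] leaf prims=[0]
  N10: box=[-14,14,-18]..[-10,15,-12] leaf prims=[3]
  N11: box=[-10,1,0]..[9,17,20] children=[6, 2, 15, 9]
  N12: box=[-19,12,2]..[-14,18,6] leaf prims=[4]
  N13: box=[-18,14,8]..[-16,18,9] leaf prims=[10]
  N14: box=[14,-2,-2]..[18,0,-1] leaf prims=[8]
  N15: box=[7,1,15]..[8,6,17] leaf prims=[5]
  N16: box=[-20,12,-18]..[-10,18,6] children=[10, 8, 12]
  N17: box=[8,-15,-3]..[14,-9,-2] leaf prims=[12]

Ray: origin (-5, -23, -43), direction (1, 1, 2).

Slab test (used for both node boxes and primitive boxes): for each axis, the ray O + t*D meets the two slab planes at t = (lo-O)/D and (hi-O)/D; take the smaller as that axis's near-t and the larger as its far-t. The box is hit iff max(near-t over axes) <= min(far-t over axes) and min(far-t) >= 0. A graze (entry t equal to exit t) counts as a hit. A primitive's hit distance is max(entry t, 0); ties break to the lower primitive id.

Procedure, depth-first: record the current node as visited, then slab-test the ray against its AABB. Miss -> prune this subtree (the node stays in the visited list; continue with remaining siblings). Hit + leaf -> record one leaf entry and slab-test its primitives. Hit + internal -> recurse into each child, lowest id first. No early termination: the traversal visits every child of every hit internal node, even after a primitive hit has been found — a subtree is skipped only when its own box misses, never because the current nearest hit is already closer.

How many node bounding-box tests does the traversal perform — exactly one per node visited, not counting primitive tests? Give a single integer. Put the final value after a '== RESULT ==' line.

Trace the traversal:
N0 x:[-15,23] y:[8,41] z:[25/2,63/2] -> hit [25/2,23], descend [4, 5, 11, 16]
  N4 x:[-13,-1] y:[10,41] z:[51/2,61/2] -> miss, prune
  N5 x:[2,23] y:[8,23] z:[25/2,21] -> hit [25/2,21], descend [1, 14, 17]
    N1 x:[2,4] y:[22,23] z:[25/2,13] -> miss, prune
    N14 x:[19,23] y:[21,23] z:[41/2,21] -> hit [21,21] leaf, test {P8@t=21}
    N17 x:[13,19] y:[8,14] z:[20,41/2] -> miss, prune
  N11 x:[-5,14] y:[24,40] z:[43/2,63/2] -> miss, prune
  N16 x:[-15,-5] y:[35,41] z:[25/2,49/2] -> miss, prune

order=[0, 4, 5, 1, 14, 17, 11, 16]  |boxes|=8  |leaves|=1  hit=P8

== RESULT ==
8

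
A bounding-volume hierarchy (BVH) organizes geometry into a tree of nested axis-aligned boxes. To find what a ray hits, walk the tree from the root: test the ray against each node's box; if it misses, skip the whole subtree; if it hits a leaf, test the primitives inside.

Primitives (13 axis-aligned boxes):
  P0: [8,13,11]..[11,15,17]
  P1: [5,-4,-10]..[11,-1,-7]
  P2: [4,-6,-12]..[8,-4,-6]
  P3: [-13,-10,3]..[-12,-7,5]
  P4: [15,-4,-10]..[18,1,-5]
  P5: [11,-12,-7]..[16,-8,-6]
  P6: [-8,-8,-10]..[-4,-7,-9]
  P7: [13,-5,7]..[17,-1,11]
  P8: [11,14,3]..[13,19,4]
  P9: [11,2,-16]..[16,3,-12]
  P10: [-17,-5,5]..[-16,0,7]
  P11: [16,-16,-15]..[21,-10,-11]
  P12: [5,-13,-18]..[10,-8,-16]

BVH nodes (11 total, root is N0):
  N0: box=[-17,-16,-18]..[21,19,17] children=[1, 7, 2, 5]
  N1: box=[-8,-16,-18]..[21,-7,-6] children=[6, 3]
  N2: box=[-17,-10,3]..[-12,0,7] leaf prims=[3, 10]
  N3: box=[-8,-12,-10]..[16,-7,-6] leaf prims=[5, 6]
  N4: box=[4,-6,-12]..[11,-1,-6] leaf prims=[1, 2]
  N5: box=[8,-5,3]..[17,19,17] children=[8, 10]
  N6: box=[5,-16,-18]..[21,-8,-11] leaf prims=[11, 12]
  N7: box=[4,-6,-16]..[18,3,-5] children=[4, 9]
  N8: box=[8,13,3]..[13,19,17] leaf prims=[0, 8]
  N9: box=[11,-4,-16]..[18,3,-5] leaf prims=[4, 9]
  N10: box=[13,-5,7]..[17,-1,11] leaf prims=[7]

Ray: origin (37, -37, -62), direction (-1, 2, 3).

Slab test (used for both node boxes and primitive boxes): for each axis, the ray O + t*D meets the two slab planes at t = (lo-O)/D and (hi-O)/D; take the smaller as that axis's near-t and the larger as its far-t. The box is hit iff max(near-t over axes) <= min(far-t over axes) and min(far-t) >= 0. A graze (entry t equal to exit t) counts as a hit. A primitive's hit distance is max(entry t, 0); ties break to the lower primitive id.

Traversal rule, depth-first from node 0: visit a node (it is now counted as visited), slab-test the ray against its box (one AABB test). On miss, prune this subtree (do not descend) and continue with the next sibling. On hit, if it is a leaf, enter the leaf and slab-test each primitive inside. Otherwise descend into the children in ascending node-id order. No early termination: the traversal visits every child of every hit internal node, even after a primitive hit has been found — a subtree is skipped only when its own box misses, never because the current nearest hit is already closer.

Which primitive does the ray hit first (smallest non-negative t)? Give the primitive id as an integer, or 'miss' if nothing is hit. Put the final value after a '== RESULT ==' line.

Walk:
N0 x:[16,54] y:[21/2,28] z:[44/3,79/3] -> hit [16,79/3], descend [1, 2, 5, 7]
  N1 x:[16,45] y:[21/2,15] z:[44/3,56/3] -> miss, prune
  N2 x:[49,54] y:[27/2,37/2] z:[65/3,23] -> miss, prune
  N5 x:[20,29] y:[16,28] z:[65/3,79/3] -> hit [65/3,79/3], descend [8, 10]
    N8 x:[24,29] y:[25,28] z:[65/3,79/3] -> hit [25,79/3] leaf, test {P0@t=26, P8(miss)}
    N10 x:[20,24] y:[16,18] z:[23,73/3] -> miss, prune
  N7 x:[19,33] y:[31/2,20] z:[46/3,19] -> hit [19,19], descend [4, 9]
    N4 x:[26,33] y:[31/2,18] z:[50/3,56/3] -> miss, prune
    N9 x:[19,26] y:[33/2,20] z:[46/3,19] -> hit [19,19] leaf, test {P4@t=19, P9(miss)}

order=[0, 1, 2, 5, 8, 10, 7, 4, 9]  |boxes|=9  |leaves|=2  hit=P4

== RESULT ==
4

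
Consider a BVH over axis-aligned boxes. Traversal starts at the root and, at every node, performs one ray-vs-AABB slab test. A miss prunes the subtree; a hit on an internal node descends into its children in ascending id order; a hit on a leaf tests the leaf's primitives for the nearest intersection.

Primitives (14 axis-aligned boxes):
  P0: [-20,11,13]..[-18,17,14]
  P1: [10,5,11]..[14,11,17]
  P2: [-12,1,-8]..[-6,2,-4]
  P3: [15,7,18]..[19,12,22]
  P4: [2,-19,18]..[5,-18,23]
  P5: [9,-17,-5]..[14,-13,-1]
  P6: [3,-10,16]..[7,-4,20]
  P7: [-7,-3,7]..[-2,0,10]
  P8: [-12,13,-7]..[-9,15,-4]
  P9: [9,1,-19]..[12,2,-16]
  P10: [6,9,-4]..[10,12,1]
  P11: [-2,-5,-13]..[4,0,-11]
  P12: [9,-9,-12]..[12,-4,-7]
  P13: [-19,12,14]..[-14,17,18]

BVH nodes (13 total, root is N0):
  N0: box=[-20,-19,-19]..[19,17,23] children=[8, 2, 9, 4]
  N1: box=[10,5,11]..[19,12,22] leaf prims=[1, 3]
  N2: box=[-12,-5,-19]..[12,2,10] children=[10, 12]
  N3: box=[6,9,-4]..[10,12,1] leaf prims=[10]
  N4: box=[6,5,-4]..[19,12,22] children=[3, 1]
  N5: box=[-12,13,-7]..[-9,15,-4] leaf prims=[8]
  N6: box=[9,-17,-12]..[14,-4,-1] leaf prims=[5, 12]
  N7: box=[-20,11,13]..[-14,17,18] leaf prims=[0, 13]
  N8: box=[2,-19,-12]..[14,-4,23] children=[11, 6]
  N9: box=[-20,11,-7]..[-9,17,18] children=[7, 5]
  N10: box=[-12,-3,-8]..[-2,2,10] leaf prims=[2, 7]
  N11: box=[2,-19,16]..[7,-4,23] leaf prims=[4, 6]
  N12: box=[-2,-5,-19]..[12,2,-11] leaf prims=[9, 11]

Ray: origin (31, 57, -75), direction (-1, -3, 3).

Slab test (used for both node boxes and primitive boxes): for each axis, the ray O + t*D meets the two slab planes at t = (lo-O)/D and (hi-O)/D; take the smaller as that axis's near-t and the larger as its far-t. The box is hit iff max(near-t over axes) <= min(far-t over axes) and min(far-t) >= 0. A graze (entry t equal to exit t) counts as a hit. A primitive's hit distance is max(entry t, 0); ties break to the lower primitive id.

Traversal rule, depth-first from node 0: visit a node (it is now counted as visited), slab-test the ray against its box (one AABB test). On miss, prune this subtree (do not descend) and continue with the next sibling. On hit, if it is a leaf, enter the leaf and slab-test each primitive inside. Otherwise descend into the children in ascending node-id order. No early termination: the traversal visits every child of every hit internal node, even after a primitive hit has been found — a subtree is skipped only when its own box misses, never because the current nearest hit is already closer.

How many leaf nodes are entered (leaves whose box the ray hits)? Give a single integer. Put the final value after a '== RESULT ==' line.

Traverse from the root:
N0 x:[12,51] y:[40/3,76/3] z:[56/3,98/3] -> hit [56/3,76/3], descend [2, 4, 8, 9]
  N2 x:[19,43] y:[55/3,62/3] z:[56/3,85/3] -> hit [19,62/3], descend [10, 12]
    N10 x:[33,43] y:[55/3,20] z:[67/3,85/3] -> miss, prune
    N12 x:[19,33] y:[55/3,62/3] z:[56/3,64/3] -> hit [19,62/3] leaf, test {P9(miss), P11(miss)}
  N4 x:[12,25] y:[15,52/3] z:[71/3,97/3] -> miss, prune
  N8 x:[17,29] y:[61/3,76/3] z:[21,98/3] -> hit [21,76/3], descend [6, 11]
    N6 x:[17,22] y:[61/3,74/3] z:[21,74/3] -> hit [21,22] leaf, test {P5(miss), P12@t=21}
    N11 x:[24,29] y:[61/3,76/3] z:[91/3,98/3] -> miss, prune
  N9 x:[40,51] y:[40/3,46/3] z:[68/3,31] -> miss, prune

Summary -> nodes [0, 2, 10, 12, 4, 8, 6, 11, 9]; box-tests=9; leaf-entries=2; first=P12

== RESULT ==
2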